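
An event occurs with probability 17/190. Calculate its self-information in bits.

Information content I(x) = -log₂(p(x))
I = -log₂(17/190) = -log₂(0.0895)
I = 3.4824 bits


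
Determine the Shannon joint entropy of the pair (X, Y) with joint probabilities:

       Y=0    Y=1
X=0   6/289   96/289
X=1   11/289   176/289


H(X,Y) = -Σ p(x,y) log₂ p(x,y)
  p(0,0)=6/289: -0.0208 × log₂(0.0208) = 0.1161
  p(0,1)=96/289: -0.3322 × log₂(0.3322) = 0.5282
  p(1,0)=11/289: -0.0381 × log₂(0.0381) = 0.1795
  p(1,1)=176/289: -0.6090 × log₂(0.6090) = 0.4357
H(X,Y) = 1.2594 bits


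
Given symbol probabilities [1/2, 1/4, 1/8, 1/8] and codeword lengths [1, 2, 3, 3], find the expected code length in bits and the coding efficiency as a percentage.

Average length L = Σ p_i × l_i = 1.7500 bits
Entropy H = 1.7500 bits
Efficiency η = H/L × 100% = 100.00%


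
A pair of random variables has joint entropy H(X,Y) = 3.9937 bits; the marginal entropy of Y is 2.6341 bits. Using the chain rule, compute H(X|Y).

Chain rule: H(X,Y) = H(X|Y) + H(Y)
H(X|Y) = H(X,Y) - H(Y) = 3.9937 - 2.6341 = 1.3596 bits


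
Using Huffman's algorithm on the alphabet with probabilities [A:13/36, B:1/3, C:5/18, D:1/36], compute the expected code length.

Huffman tree construction:
Combine smallest probabilities repeatedly
Resulting codes:
  A: 0 (length 1)
  B: 11 (length 2)
  C: 101 (length 3)
  D: 100 (length 3)
Average length = Σ p(s) × length(s) = 1.9444 bits


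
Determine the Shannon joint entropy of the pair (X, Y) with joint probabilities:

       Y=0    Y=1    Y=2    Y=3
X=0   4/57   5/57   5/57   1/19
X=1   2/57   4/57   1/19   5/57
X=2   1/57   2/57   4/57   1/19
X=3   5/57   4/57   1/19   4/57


H(X,Y) = -Σ p(x,y) log₂ p(x,y)
  p(0,0)=4/57: -0.0702 × log₂(0.0702) = 0.2690
  p(0,1)=5/57: -0.0877 × log₂(0.0877) = 0.3080
  p(0,2)=5/57: -0.0877 × log₂(0.0877) = 0.3080
  p(0,3)=1/19: -0.0526 × log₂(0.0526) = 0.2236
  p(1,0)=2/57: -0.0351 × log₂(0.0351) = 0.1696
  p(1,1)=4/57: -0.0702 × log₂(0.0702) = 0.2690
  p(1,2)=1/19: -0.0526 × log₂(0.0526) = 0.2236
  p(1,3)=5/57: -0.0877 × log₂(0.0877) = 0.3080
  p(2,0)=1/57: -0.0175 × log₂(0.0175) = 0.1023
  p(2,1)=2/57: -0.0351 × log₂(0.0351) = 0.1696
  p(2,2)=4/57: -0.0702 × log₂(0.0702) = 0.2690
  p(2,3)=1/19: -0.0526 × log₂(0.0526) = 0.2236
  p(3,0)=5/57: -0.0877 × log₂(0.0877) = 0.3080
  p(3,1)=4/57: -0.0702 × log₂(0.0702) = 0.2690
  p(3,2)=1/19: -0.0526 × log₂(0.0526) = 0.2236
  p(3,3)=4/57: -0.0702 × log₂(0.0702) = 0.2690
H(X,Y) = 3.9126 bits


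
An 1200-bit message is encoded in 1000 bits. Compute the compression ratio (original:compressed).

Compression ratio = Original / Compressed
= 1200 / 1000 = 1.20:1


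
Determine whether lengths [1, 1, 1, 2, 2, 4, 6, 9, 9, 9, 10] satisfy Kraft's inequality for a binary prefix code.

Kraft inequality: Σ 2^(-l_i) ≤ 1 for prefix-free code
Calculating: 2^(-1) + 2^(-1) + 2^(-1) + 2^(-2) + 2^(-2) + 2^(-4) + 2^(-6) + 2^(-9) + 2^(-9) + 2^(-9) + 2^(-10)
= 0.5 + 0.5 + 0.5 + 0.25 + 0.25 + 0.0625 + 0.015625 + 0.001953125 + 0.001953125 + 0.001953125 + 0.0009765625
= 2.0850
Since 2.0850 > 1, prefix-free code does not exist


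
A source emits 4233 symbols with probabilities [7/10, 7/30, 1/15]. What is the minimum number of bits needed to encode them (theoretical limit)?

Entropy H = 1.1106 bits/symbol
Minimum bits = H × n = 1.1106 × 4233
= 4700.97 bits


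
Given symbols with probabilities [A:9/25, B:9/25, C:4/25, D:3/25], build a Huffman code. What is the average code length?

Huffman tree construction:
Combine smallest probabilities repeatedly
Resulting codes:
  A: 11 (length 2)
  B: 0 (length 1)
  C: 101 (length 3)
  D: 100 (length 3)
Average length = Σ p(s) × length(s) = 1.9200 bits


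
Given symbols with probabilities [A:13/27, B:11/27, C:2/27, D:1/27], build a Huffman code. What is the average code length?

Huffman tree construction:
Combine smallest probabilities repeatedly
Resulting codes:
  A: 0 (length 1)
  B: 11 (length 2)
  C: 101 (length 3)
  D: 100 (length 3)
Average length = Σ p(s) × length(s) = 1.6296 bits


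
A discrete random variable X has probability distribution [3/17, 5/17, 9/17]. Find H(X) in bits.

H(X) = -Σ p(x) log₂ p(x)
  -3/17 × log₂(3/17) = 0.4416
  -5/17 × log₂(5/17) = 0.5193
  -9/17 × log₂(9/17) = 0.4858
H(X) = 1.4466 bits


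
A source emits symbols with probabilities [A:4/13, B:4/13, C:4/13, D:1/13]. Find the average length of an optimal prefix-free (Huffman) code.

Huffman tree construction:
Combine smallest probabilities repeatedly
Resulting codes:
  A: 01 (length 2)
  B: 10 (length 2)
  C: 11 (length 2)
  D: 00 (length 2)
Average length = Σ p(s) × length(s) = 2.0000 bits


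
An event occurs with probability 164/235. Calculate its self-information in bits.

Information content I(x) = -log₂(p(x))
I = -log₂(164/235) = -log₂(0.6979)
I = 0.5190 bits


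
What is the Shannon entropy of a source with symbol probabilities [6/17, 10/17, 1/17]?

H(X) = -Σ p(x) log₂ p(x)
  -6/17 × log₂(6/17) = 0.5303
  -10/17 × log₂(10/17) = 0.4503
  -1/17 × log₂(1/17) = 0.2404
H(X) = 1.2210 bits


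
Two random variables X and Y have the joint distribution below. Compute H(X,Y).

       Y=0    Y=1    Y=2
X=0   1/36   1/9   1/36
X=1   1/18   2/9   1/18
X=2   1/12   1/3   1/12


H(X,Y) = -Σ p(x,y) log₂ p(x,y)
  p(0,0)=1/36: -0.0278 × log₂(0.0278) = 0.1436
  p(0,1)=1/9: -0.1111 × log₂(0.1111) = 0.3522
  p(0,2)=1/36: -0.0278 × log₂(0.0278) = 0.1436
  p(1,0)=1/18: -0.0556 × log₂(0.0556) = 0.2317
  p(1,1)=2/9: -0.2222 × log₂(0.2222) = 0.4822
  p(1,2)=1/18: -0.0556 × log₂(0.0556) = 0.2317
  p(2,0)=1/12: -0.0833 × log₂(0.0833) = 0.2987
  p(2,1)=1/3: -0.3333 × log₂(0.3333) = 0.5283
  p(2,2)=1/12: -0.0833 × log₂(0.0833) = 0.2987
H(X,Y) = 2.7108 bits


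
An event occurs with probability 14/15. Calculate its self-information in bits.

Information content I(x) = -log₂(p(x))
I = -log₂(14/15) = -log₂(0.9333)
I = 0.0995 bits


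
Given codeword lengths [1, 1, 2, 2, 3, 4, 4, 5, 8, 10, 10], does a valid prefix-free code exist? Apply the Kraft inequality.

Kraft inequality: Σ 2^(-l_i) ≤ 1 for prefix-free code
Calculating: 2^(-1) + 2^(-1) + 2^(-2) + 2^(-2) + 2^(-3) + 2^(-4) + 2^(-4) + 2^(-5) + 2^(-8) + 2^(-10) + 2^(-10)
= 0.5 + 0.5 + 0.25 + 0.25 + 0.125 + 0.0625 + 0.0625 + 0.03125 + 0.00390625 + 0.0009765625 + 0.0009765625
= 1.7871
Since 1.7871 > 1, prefix-free code does not exist


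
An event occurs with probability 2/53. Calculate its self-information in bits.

Information content I(x) = -log₂(p(x))
I = -log₂(2/53) = -log₂(0.0377)
I = 4.7279 bits


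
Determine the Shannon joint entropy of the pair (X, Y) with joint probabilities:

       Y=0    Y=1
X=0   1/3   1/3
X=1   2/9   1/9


H(X,Y) = -Σ p(x,y) log₂ p(x,y)
  p(0,0)=1/3: -0.3333 × log₂(0.3333) = 0.5283
  p(0,1)=1/3: -0.3333 × log₂(0.3333) = 0.5283
  p(1,0)=2/9: -0.2222 × log₂(0.2222) = 0.4822
  p(1,1)=1/9: -0.1111 × log₂(0.1111) = 0.3522
H(X,Y) = 1.8911 bits


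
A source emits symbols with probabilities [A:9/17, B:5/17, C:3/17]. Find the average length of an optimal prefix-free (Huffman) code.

Huffman tree construction:
Combine smallest probabilities repeatedly
Resulting codes:
  A: 1 (length 1)
  B: 01 (length 2)
  C: 00 (length 2)
Average length = Σ p(s) × length(s) = 1.4706 bits


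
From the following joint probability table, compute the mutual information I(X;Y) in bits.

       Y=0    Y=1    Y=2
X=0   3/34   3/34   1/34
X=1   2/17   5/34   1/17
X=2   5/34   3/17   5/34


H(X) = 1.5079, H(Y) = 1.5486, H(X,Y) = 3.0331
I(X;Y) = H(X) + H(Y) - H(X,Y) = 0.0234 bits


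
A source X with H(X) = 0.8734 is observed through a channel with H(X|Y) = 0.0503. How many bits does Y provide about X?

I(X;Y) = H(X) - H(X|Y)
I(X;Y) = 0.8734 - 0.0503 = 0.8231 bits


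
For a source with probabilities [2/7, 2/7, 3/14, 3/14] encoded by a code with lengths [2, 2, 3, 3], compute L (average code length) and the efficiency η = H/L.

Average length L = Σ p_i × l_i = 2.4286 bits
Entropy H = 1.9852 bits
Efficiency η = H/L × 100% = 81.74%


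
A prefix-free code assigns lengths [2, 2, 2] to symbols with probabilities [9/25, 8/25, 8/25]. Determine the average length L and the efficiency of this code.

Average length L = Σ p_i × l_i = 2.0000 bits
Entropy H = 1.5827 bits
Efficiency η = H/L × 100% = 79.13%


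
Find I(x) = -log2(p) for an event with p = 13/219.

Information content I(x) = -log₂(p(x))
I = -log₂(13/219) = -log₂(0.0594)
I = 4.0743 bits


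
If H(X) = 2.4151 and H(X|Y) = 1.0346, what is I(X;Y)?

I(X;Y) = H(X) - H(X|Y)
I(X;Y) = 2.4151 - 1.0346 = 1.3805 bits


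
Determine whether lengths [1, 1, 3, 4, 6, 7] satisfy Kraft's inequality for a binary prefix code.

Kraft inequality: Σ 2^(-l_i) ≤ 1 for prefix-free code
Calculating: 2^(-1) + 2^(-1) + 2^(-3) + 2^(-4) + 2^(-6) + 2^(-7)
= 0.5 + 0.5 + 0.125 + 0.0625 + 0.015625 + 0.0078125
= 1.2109
Since 1.2109 > 1, prefix-free code does not exist


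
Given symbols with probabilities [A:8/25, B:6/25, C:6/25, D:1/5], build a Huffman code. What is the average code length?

Huffman tree construction:
Combine smallest probabilities repeatedly
Resulting codes:
  A: 11 (length 2)
  B: 01 (length 2)
  C: 10 (length 2)
  D: 00 (length 2)
Average length = Σ p(s) × length(s) = 2.0000 bits


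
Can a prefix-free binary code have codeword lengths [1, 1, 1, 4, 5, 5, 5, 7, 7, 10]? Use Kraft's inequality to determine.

Kraft inequality: Σ 2^(-l_i) ≤ 1 for prefix-free code
Calculating: 2^(-1) + 2^(-1) + 2^(-1) + 2^(-4) + 2^(-5) + 2^(-5) + 2^(-5) + 2^(-7) + 2^(-7) + 2^(-10)
= 0.5 + 0.5 + 0.5 + 0.0625 + 0.03125 + 0.03125 + 0.03125 + 0.0078125 + 0.0078125 + 0.0009765625
= 1.6729
Since 1.6729 > 1, prefix-free code does not exist


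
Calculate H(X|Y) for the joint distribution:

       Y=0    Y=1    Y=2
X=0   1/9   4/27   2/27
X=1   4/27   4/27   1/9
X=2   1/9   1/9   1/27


H(X|Y) = Σ_y p(y) H(X|Y=y)
  p(Y=0) = 10/27, H(X|Y=0) = 1.5710
  p(Y=1) = 11/27, H(X|Y=1) = 1.5726
  p(Y=2) = 2/9, H(X|Y=2) = 1.4591
H(X|Y) = 0.3704×1.5710 + 0.4074×1.5726 + 0.2222×1.4591 = 1.5468 bits


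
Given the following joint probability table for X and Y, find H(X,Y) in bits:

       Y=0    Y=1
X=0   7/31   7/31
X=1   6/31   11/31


H(X,Y) = -Σ p(x,y) log₂ p(x,y)
  p(0,0)=7/31: -0.2258 × log₂(0.2258) = 0.4848
  p(0,1)=7/31: -0.2258 × log₂(0.2258) = 0.4848
  p(1,0)=6/31: -0.1935 × log₂(0.1935) = 0.4586
  p(1,1)=11/31: -0.3548 × log₂(0.3548) = 0.5304
H(X,Y) = 1.9585 bits


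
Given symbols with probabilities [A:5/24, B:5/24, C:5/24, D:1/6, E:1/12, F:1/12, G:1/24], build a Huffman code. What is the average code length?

Huffman tree construction:
Combine smallest probabilities repeatedly
Resulting codes:
  A: 111 (length 3)
  B: 00 (length 2)
  C: 01 (length 2)
  D: 110 (length 3)
  E: 1011 (length 4)
  F: 100 (length 3)
  G: 1010 (length 4)
Average length = Σ p(s) × length(s) = 2.7083 bits


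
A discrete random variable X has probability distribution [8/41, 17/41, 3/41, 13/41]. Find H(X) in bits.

H(X) = -Σ p(x) log₂ p(x)
  -8/41 × log₂(8/41) = 0.4600
  -17/41 × log₂(17/41) = 0.5266
  -3/41 × log₂(3/41) = 0.2760
  -13/41 × log₂(13/41) = 0.5254
H(X) = 1.7881 bits


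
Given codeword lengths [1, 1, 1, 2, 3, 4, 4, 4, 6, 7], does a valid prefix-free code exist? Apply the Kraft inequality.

Kraft inequality: Σ 2^(-l_i) ≤ 1 for prefix-free code
Calculating: 2^(-1) + 2^(-1) + 2^(-1) + 2^(-2) + 2^(-3) + 2^(-4) + 2^(-4) + 2^(-4) + 2^(-6) + 2^(-7)
= 0.5 + 0.5 + 0.5 + 0.25 + 0.125 + 0.0625 + 0.0625 + 0.0625 + 0.015625 + 0.0078125
= 2.0859
Since 2.0859 > 1, prefix-free code does not exist


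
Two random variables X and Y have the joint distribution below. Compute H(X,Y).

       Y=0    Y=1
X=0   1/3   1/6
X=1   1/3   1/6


H(X,Y) = -Σ p(x,y) log₂ p(x,y)
  p(0,0)=1/3: -0.3333 × log₂(0.3333) = 0.5283
  p(0,1)=1/6: -0.1667 × log₂(0.1667) = 0.4308
  p(1,0)=1/3: -0.3333 × log₂(0.3333) = 0.5283
  p(1,1)=1/6: -0.1667 × log₂(0.1667) = 0.4308
H(X,Y) = 1.9183 bits


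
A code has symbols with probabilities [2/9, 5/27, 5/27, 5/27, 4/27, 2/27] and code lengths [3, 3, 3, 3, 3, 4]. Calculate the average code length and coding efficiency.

Average length L = Σ p_i × l_i = 3.0741 bits
Entropy H = 2.5201 bits
Efficiency η = H/L × 100% = 81.98%


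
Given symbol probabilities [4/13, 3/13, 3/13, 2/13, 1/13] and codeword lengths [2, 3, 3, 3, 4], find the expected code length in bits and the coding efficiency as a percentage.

Average length L = Σ p_i × l_i = 2.7692 bits
Entropy H = 2.1997 bits
Efficiency η = H/L × 100% = 79.43%


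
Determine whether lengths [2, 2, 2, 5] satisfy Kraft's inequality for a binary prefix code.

Kraft inequality: Σ 2^(-l_i) ≤ 1 for prefix-free code
Calculating: 2^(-2) + 2^(-2) + 2^(-2) + 2^(-5)
= 0.25 + 0.25 + 0.25 + 0.03125
= 0.7812
Since 0.7812 ≤ 1, prefix-free code exists


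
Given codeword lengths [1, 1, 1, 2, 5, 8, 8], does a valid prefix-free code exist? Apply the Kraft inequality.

Kraft inequality: Σ 2^(-l_i) ≤ 1 for prefix-free code
Calculating: 2^(-1) + 2^(-1) + 2^(-1) + 2^(-2) + 2^(-5) + 2^(-8) + 2^(-8)
= 0.5 + 0.5 + 0.5 + 0.25 + 0.03125 + 0.00390625 + 0.00390625
= 1.7891
Since 1.7891 > 1, prefix-free code does not exist


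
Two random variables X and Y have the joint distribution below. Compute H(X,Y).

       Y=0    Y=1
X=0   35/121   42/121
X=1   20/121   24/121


H(X,Y) = -Σ p(x,y) log₂ p(x,y)
  p(0,0)=35/121: -0.2893 × log₂(0.2893) = 0.5176
  p(0,1)=42/121: -0.3471 × log₂(0.3471) = 0.5299
  p(1,0)=20/121: -0.1653 × log₂(0.1653) = 0.4292
  p(1,1)=24/121: -0.1983 × log₂(0.1983) = 0.4629
H(X,Y) = 1.9397 bits


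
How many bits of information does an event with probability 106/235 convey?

Information content I(x) = -log₂(p(x))
I = -log₂(106/235) = -log₂(0.4511)
I = 1.1486 bits


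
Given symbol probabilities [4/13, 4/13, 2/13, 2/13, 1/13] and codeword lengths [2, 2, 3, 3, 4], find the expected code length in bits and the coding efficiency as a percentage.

Average length L = Σ p_i × l_i = 2.4615 bits
Entropy H = 2.1620 bits
Efficiency η = H/L × 100% = 87.83%


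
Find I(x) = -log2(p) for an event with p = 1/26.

Information content I(x) = -log₂(p(x))
I = -log₂(1/26) = -log₂(0.0385)
I = 4.7004 bits


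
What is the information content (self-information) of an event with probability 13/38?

Information content I(x) = -log₂(p(x))
I = -log₂(13/38) = -log₂(0.3421)
I = 1.5475 bits


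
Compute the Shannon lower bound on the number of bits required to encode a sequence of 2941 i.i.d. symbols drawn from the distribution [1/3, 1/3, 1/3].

Entropy H = 1.5850 bits/symbol
Minimum bits = H × n = 1.5850 × 2941
= 4661.37 bits


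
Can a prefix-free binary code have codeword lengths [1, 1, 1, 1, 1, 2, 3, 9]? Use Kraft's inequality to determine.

Kraft inequality: Σ 2^(-l_i) ≤ 1 for prefix-free code
Calculating: 2^(-1) + 2^(-1) + 2^(-1) + 2^(-1) + 2^(-1) + 2^(-2) + 2^(-3) + 2^(-9)
= 0.5 + 0.5 + 0.5 + 0.5 + 0.5 + 0.25 + 0.125 + 0.001953125
= 2.8770
Since 2.8770 > 1, prefix-free code does not exist


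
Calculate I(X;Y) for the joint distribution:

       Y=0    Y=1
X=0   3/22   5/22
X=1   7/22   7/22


H(X) = 0.9457, H(Y) = 0.9940, H(X,Y) = 1.9291
I(X;Y) = H(X) + H(Y) - H(X,Y) = 0.0106 bits


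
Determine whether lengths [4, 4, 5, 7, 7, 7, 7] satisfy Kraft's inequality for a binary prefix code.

Kraft inequality: Σ 2^(-l_i) ≤ 1 for prefix-free code
Calculating: 2^(-4) + 2^(-4) + 2^(-5) + 2^(-7) + 2^(-7) + 2^(-7) + 2^(-7)
= 0.0625 + 0.0625 + 0.03125 + 0.0078125 + 0.0078125 + 0.0078125 + 0.0078125
= 0.1875
Since 0.1875 ≤ 1, prefix-free code exists


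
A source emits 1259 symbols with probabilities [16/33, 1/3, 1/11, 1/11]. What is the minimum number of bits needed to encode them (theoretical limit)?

Entropy H = 1.6637 bits/symbol
Minimum bits = H × n = 1.6637 × 1259
= 2094.57 bits


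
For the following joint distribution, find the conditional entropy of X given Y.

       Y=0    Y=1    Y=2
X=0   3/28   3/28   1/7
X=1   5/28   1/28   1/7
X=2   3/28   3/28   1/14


H(X|Y) = Σ_y p(y) H(X|Y=y)
  p(Y=0) = 11/28, H(X|Y=0) = 1.5395
  p(Y=1) = 1/4, H(X|Y=1) = 1.4488
  p(Y=2) = 5/14, H(X|Y=2) = 1.5219
H(X|Y) = 0.3929×1.5395 + 0.2500×1.4488 + 0.3571×1.5219 = 1.5105 bits


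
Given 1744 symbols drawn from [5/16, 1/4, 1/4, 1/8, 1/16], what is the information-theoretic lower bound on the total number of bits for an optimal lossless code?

Entropy H = 2.1494 bits/symbol
Minimum bits = H × n = 2.1494 × 1744
= 3748.55 bits


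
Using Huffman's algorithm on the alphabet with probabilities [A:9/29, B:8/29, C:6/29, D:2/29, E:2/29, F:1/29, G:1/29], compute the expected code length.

Huffman tree construction:
Combine smallest probabilities repeatedly
Resulting codes:
  A: 11 (length 2)
  B: 10 (length 2)
  C: 00 (length 2)
  D: 0110 (length 4)
  E: 0111 (length 4)
  F: 0100 (length 4)
  G: 0101 (length 4)
Average length = Σ p(s) × length(s) = 2.4138 bits


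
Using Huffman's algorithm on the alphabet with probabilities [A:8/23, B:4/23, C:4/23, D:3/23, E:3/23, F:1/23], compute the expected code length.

Huffman tree construction:
Combine smallest probabilities repeatedly
Resulting codes:
  A: 11 (length 2)
  B: 101 (length 3)
  C: 00 (length 2)
  D: 011 (length 3)
  E: 100 (length 3)
  F: 010 (length 3)
Average length = Σ p(s) × length(s) = 2.4783 bits


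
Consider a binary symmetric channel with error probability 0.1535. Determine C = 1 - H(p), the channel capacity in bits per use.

For BSC with error probability p:
C = 1 - H(p) where H(p) is binary entropy
H(0.1535) = -0.1535 × log₂(0.1535) - 0.8465 × log₂(0.8465)
H(p) = 0.6185
C = 1 - 0.6185 = 0.3815 bits/use


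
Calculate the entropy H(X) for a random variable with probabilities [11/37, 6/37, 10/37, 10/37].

H(X) = -Σ p(x) log₂ p(x)
  -11/37 × log₂(11/37) = 0.5203
  -6/37 × log₂(6/37) = 0.4256
  -10/37 × log₂(10/37) = 0.5101
  -10/37 × log₂(10/37) = 0.5101
H(X) = 1.9662 bits


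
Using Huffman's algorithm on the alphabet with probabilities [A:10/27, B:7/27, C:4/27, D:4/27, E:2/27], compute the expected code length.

Huffman tree construction:
Combine smallest probabilities repeatedly
Resulting codes:
  A: 11 (length 2)
  B: 10 (length 2)
  C: 011 (length 3)
  D: 00 (length 2)
  E: 010 (length 3)
Average length = Σ p(s) × length(s) = 2.2222 bits


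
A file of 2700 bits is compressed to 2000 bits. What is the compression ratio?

Compression ratio = Original / Compressed
= 2700 / 2000 = 1.35:1


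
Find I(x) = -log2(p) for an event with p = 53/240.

Information content I(x) = -log₂(p(x))
I = -log₂(53/240) = -log₂(0.2208)
I = 2.1790 bits


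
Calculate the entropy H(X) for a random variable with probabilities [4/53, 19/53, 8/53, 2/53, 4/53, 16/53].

H(X) = -Σ p(x) log₂ p(x)
  -4/53 × log₂(4/53) = 0.2814
  -19/53 × log₂(19/53) = 0.5306
  -8/53 × log₂(8/53) = 0.4118
  -2/53 × log₂(2/53) = 0.1784
  -4/53 × log₂(4/53) = 0.2814
  -16/53 × log₂(16/53) = 0.5216
H(X) = 2.2051 bits


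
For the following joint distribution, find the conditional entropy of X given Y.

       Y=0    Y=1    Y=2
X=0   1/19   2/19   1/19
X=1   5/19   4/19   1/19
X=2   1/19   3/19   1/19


H(X|Y) = Σ_y p(y) H(X|Y=y)
  p(Y=0) = 7/19, H(X|Y=0) = 1.1488
  p(Y=1) = 9/19, H(X|Y=1) = 1.5305
  p(Y=2) = 3/19, H(X|Y=2) = 1.5850
H(X|Y) = 0.3684×1.1488 + 0.4737×1.5305 + 0.1579×1.5850 = 1.3985 bits


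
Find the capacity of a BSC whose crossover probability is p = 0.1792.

For BSC with error probability p:
C = 1 - H(p) where H(p) is binary entropy
H(0.1792) = -0.1792 × log₂(0.1792) - 0.8208 × log₂(0.8208)
H(p) = 0.6783
C = 1 - 0.6783 = 0.3217 bits/use


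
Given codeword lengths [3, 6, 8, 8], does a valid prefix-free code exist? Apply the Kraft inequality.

Kraft inequality: Σ 2^(-l_i) ≤ 1 for prefix-free code
Calculating: 2^(-3) + 2^(-6) + 2^(-8) + 2^(-8)
= 0.125 + 0.015625 + 0.00390625 + 0.00390625
= 0.1484
Since 0.1484 ≤ 1, prefix-free code exists


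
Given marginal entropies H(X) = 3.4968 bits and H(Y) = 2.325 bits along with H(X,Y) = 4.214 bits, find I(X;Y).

I(X;Y) = H(X) + H(Y) - H(X,Y)
I(X;Y) = 3.4968 + 2.325 - 4.214 = 1.6078 bits


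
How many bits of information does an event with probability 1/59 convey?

Information content I(x) = -log₂(p(x))
I = -log₂(1/59) = -log₂(0.0169)
I = 5.8826 bits


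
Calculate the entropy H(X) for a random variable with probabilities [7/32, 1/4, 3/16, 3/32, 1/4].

H(X) = -Σ p(x) log₂ p(x)
  -7/32 × log₂(7/32) = 0.4796
  -1/4 × log₂(1/4) = 0.5000
  -3/16 × log₂(3/16) = 0.4528
  -3/32 × log₂(3/32) = 0.3202
  -1/4 × log₂(1/4) = 0.5000
H(X) = 2.2526 bits


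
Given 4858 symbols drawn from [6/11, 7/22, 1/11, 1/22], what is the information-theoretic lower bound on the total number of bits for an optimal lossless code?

Entropy H = 1.5198 bits/symbol
Minimum bits = H × n = 1.5198 × 4858
= 7383.38 bits


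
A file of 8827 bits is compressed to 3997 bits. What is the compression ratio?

Compression ratio = Original / Compressed
= 8827 / 3997 = 2.21:1


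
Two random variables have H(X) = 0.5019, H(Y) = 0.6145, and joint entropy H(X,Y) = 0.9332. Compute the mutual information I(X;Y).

I(X;Y) = H(X) + H(Y) - H(X,Y)
I(X;Y) = 0.5019 + 0.6145 - 0.9332 = 0.1832 bits


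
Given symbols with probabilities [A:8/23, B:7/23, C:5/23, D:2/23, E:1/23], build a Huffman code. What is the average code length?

Huffman tree construction:
Combine smallest probabilities repeatedly
Resulting codes:
  A: 11 (length 2)
  B: 10 (length 2)
  C: 01 (length 2)
  D: 001 (length 3)
  E: 000 (length 3)
Average length = Σ p(s) × length(s) = 2.1304 bits


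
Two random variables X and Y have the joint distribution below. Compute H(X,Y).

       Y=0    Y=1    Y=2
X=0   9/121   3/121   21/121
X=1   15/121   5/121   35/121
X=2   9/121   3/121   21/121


H(X,Y) = -Σ p(x,y) log₂ p(x,y)
  p(0,0)=9/121: -0.0744 × log₂(0.0744) = 0.2788
  p(0,1)=3/121: -0.0248 × log₂(0.0248) = 0.1322
  p(0,2)=21/121: -0.1736 × log₂(0.1736) = 0.4385
  p(1,0)=15/121: -0.1240 × log₂(0.1240) = 0.3734
  p(1,1)=5/121: -0.0413 × log₂(0.0413) = 0.1900
  p(1,2)=35/121: -0.2893 × log₂(0.2893) = 0.5176
  p(2,0)=9/121: -0.0744 × log₂(0.0744) = 0.2788
  p(2,1)=3/121: -0.0248 × log₂(0.0248) = 0.1322
  p(2,2)=21/121: -0.1736 × log₂(0.1736) = 0.4385
H(X,Y) = 2.7802 bits


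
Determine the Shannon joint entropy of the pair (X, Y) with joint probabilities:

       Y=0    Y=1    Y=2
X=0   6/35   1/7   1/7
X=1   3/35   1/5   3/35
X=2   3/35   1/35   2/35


H(X,Y) = -Σ p(x,y) log₂ p(x,y)
  p(0,0)=6/35: -0.1714 × log₂(0.1714) = 0.4362
  p(0,1)=1/7: -0.1429 × log₂(0.1429) = 0.4011
  p(0,2)=1/7: -0.1429 × log₂(0.1429) = 0.4011
  p(1,0)=3/35: -0.0857 × log₂(0.0857) = 0.3038
  p(1,1)=1/5: -0.2000 × log₂(0.2000) = 0.4644
  p(1,2)=3/35: -0.0857 × log₂(0.0857) = 0.3038
  p(2,0)=3/35: -0.0857 × log₂(0.0857) = 0.3038
  p(2,1)=1/35: -0.0286 × log₂(0.0286) = 0.1466
  p(2,2)=2/35: -0.0571 × log₂(0.0571) = 0.2360
H(X,Y) = 2.9966 bits


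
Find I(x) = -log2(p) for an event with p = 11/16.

Information content I(x) = -log₂(p(x))
I = -log₂(11/16) = -log₂(0.6875)
I = 0.5406 bits


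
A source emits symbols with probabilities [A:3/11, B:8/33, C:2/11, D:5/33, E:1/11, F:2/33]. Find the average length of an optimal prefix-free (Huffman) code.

Huffman tree construction:
Combine smallest probabilities repeatedly
Resulting codes:
  A: 10 (length 2)
  B: 01 (length 2)
  C: 00 (length 2)
  D: 110 (length 3)
  E: 1111 (length 4)
  F: 1110 (length 4)
Average length = Σ p(s) × length(s) = 2.4545 bits


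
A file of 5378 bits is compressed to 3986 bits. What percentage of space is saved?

Space savings = (1 - Compressed/Original) × 100%
= (1 - 3986/5378) × 100%
= 25.88%


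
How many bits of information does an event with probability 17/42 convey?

Information content I(x) = -log₂(p(x))
I = -log₂(17/42) = -log₂(0.4048)
I = 1.3049 bits


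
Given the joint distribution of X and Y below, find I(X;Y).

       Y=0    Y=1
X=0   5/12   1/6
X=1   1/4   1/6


H(X) = 0.9799, H(Y) = 0.9183, H(X,Y) = 1.8879
I(X;Y) = H(X) + H(Y) - H(X,Y) = 0.0102 bits


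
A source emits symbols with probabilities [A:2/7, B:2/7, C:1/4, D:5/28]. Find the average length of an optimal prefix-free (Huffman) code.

Huffman tree construction:
Combine smallest probabilities repeatedly
Resulting codes:
  A: 10 (length 2)
  B: 11 (length 2)
  C: 01 (length 2)
  D: 00 (length 2)
Average length = Σ p(s) × length(s) = 2.0000 bits


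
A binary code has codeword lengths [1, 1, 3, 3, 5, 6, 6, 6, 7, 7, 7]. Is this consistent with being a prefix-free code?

Kraft inequality: Σ 2^(-l_i) ≤ 1 for prefix-free code
Calculating: 2^(-1) + 2^(-1) + 2^(-3) + 2^(-3) + 2^(-5) + 2^(-6) + 2^(-6) + 2^(-6) + 2^(-7) + 2^(-7) + 2^(-7)
= 0.5 + 0.5 + 0.125 + 0.125 + 0.03125 + 0.015625 + 0.015625 + 0.015625 + 0.0078125 + 0.0078125 + 0.0078125
= 1.3516
Since 1.3516 > 1, prefix-free code does not exist


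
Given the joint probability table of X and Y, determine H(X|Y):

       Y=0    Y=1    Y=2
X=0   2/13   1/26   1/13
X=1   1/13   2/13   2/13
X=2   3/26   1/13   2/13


H(X|Y) = Σ_y p(y) H(X|Y=y)
  p(Y=0) = 9/26, H(X|Y=0) = 1.5305
  p(Y=1) = 7/26, H(X|Y=1) = 1.3788
  p(Y=2) = 5/13, H(X|Y=2) = 1.5219
H(X|Y) = 0.3462×1.5305 + 0.2692×1.3788 + 0.3846×1.5219 = 1.4864 bits


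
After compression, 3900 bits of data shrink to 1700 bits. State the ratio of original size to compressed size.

Compression ratio = Original / Compressed
= 3900 / 1700 = 2.29:1


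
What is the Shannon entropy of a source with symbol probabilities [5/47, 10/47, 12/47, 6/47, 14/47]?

H(X) = -Σ p(x) log₂ p(x)
  -5/47 × log₂(5/47) = 0.3439
  -10/47 × log₂(10/47) = 0.4750
  -12/47 × log₂(12/47) = 0.5029
  -6/47 × log₂(6/47) = 0.3791
  -14/47 × log₂(14/47) = 0.5205
H(X) = 2.2214 bits


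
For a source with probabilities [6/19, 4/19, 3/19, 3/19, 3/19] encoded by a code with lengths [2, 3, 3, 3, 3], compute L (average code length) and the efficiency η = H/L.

Average length L = Σ p_i × l_i = 2.6842 bits
Entropy H = 2.2598 bits
Efficiency η = H/L × 100% = 84.19%


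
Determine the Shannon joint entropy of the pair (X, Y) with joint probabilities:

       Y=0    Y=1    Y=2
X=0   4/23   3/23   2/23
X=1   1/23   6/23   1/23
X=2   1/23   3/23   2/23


H(X,Y) = -Σ p(x,y) log₂ p(x,y)
  p(0,0)=4/23: -0.1739 × log₂(0.1739) = 0.4389
  p(0,1)=3/23: -0.1304 × log₂(0.1304) = 0.3833
  p(0,2)=2/23: -0.0870 × log₂(0.0870) = 0.3064
  p(1,0)=1/23: -0.0435 × log₂(0.0435) = 0.1967
  p(1,1)=6/23: -0.2609 × log₂(0.2609) = 0.5057
  p(1,2)=1/23: -0.0435 × log₂(0.0435) = 0.1967
  p(2,0)=1/23: -0.0435 × log₂(0.0435) = 0.1967
  p(2,1)=3/23: -0.1304 × log₂(0.1304) = 0.3833
  p(2,2)=2/23: -0.0870 × log₂(0.0870) = 0.3064
H(X,Y) = 2.9140 bits


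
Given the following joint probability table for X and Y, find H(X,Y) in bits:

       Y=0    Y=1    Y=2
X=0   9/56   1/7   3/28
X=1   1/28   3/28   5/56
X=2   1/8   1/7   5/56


H(X,Y) = -Σ p(x,y) log₂ p(x,y)
  p(0,0)=9/56: -0.1607 × log₂(0.1607) = 0.4239
  p(0,1)=1/7: -0.1429 × log₂(0.1429) = 0.4011
  p(0,2)=3/28: -0.1071 × log₂(0.1071) = 0.3453
  p(1,0)=1/28: -0.0357 × log₂(0.0357) = 0.1717
  p(1,1)=3/28: -0.1071 × log₂(0.1071) = 0.3453
  p(1,2)=5/56: -0.0893 × log₂(0.0893) = 0.3112
  p(2,0)=1/8: -0.1250 × log₂(0.1250) = 0.3750
  p(2,1)=1/7: -0.1429 × log₂(0.1429) = 0.4011
  p(2,2)=5/56: -0.0893 × log₂(0.0893) = 0.3112
H(X,Y) = 3.0856 bits


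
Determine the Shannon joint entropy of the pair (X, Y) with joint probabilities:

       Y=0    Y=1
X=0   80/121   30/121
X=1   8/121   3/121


H(X,Y) = -Σ p(x,y) log₂ p(x,y)
  p(0,0)=80/121: -0.6612 × log₂(0.6612) = 0.3947
  p(0,1)=30/121: -0.2479 × log₂(0.2479) = 0.4988
  p(1,0)=8/121: -0.0661 × log₂(0.0661) = 0.2591
  p(1,1)=3/121: -0.0248 × log₂(0.0248) = 0.1322
H(X,Y) = 1.2848 bits


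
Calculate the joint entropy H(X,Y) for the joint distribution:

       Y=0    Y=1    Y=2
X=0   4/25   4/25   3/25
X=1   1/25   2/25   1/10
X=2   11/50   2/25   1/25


H(X,Y) = -Σ p(x,y) log₂ p(x,y)
  p(0,0)=4/25: -0.1600 × log₂(0.1600) = 0.4230
  p(0,1)=4/25: -0.1600 × log₂(0.1600) = 0.4230
  p(0,2)=3/25: -0.1200 × log₂(0.1200) = 0.3671
  p(1,0)=1/25: -0.0400 × log₂(0.0400) = 0.1858
  p(1,1)=2/25: -0.0800 × log₂(0.0800) = 0.2915
  p(1,2)=1/10: -0.1000 × log₂(0.1000) = 0.3322
  p(2,0)=11/50: -0.2200 × log₂(0.2200) = 0.4806
  p(2,1)=2/25: -0.0800 × log₂(0.0800) = 0.2915
  p(2,2)=1/25: -0.0400 × log₂(0.0400) = 0.1858
H(X,Y) = 2.9804 bits


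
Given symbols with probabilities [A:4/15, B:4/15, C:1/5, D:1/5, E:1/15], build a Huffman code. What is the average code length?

Huffman tree construction:
Combine smallest probabilities repeatedly
Resulting codes:
  A: 01 (length 2)
  B: 10 (length 2)
  C: 111 (length 3)
  D: 00 (length 2)
  E: 110 (length 3)
Average length = Σ p(s) × length(s) = 2.2667 bits


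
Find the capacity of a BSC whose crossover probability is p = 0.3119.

For BSC with error probability p:
C = 1 - H(p) where H(p) is binary entropy
H(0.3119) = -0.3119 × log₂(0.3119) - 0.6881 × log₂(0.6881)
H(p) = 0.8954
C = 1 - 0.8954 = 0.1046 bits/use


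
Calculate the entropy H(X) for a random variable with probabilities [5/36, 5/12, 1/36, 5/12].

H(X) = -Σ p(x) log₂ p(x)
  -5/36 × log₂(5/36) = 0.3956
  -5/12 × log₂(5/12) = 0.5263
  -1/36 × log₂(1/36) = 0.1436
  -5/12 × log₂(5/12) = 0.5263
H(X) = 1.5917 bits


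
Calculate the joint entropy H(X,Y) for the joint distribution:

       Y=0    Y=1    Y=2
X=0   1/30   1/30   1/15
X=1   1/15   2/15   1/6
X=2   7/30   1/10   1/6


H(X,Y) = -Σ p(x,y) log₂ p(x,y)
  p(0,0)=1/30: -0.0333 × log₂(0.0333) = 0.1636
  p(0,1)=1/30: -0.0333 × log₂(0.0333) = 0.1636
  p(0,2)=1/15: -0.0667 × log₂(0.0667) = 0.2605
  p(1,0)=1/15: -0.0667 × log₂(0.0667) = 0.2605
  p(1,1)=2/15: -0.1333 × log₂(0.1333) = 0.3876
  p(1,2)=1/6: -0.1667 × log₂(0.1667) = 0.4308
  p(2,0)=7/30: -0.2333 × log₂(0.2333) = 0.4899
  p(2,1)=1/10: -0.1000 × log₂(0.1000) = 0.3322
  p(2,2)=1/6: -0.1667 × log₂(0.1667) = 0.4308
H(X,Y) = 2.9194 bits


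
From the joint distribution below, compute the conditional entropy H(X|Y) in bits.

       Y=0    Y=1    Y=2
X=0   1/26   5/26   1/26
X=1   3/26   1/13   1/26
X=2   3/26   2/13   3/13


H(X|Y) = Σ_y p(y) H(X|Y=y)
  p(Y=0) = 7/26, H(X|Y=0) = 1.4488
  p(Y=1) = 11/26, H(X|Y=1) = 1.4949
  p(Y=2) = 4/13, H(X|Y=2) = 1.0613
H(X|Y) = 0.2692×1.4488 + 0.4231×1.4949 + 0.3077×1.0613 = 1.3491 bits


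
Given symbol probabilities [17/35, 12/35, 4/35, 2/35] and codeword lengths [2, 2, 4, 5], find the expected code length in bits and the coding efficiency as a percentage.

Average length L = Σ p_i × l_i = 2.4000 bits
Entropy H = 1.6291 bits
Efficiency η = H/L × 100% = 67.88%


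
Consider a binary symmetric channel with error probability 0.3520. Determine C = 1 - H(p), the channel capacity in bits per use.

For BSC with error probability p:
C = 1 - H(p) where H(p) is binary entropy
H(0.3520) = -0.3520 × log₂(0.3520) - 0.6480 × log₂(0.6480)
H(p) = 0.9358
C = 1 - 0.9358 = 0.0642 bits/use


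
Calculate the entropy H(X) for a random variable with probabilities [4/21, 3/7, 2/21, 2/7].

H(X) = -Σ p(x) log₂ p(x)
  -4/21 × log₂(4/21) = 0.4557
  -3/7 × log₂(3/7) = 0.5239
  -2/21 × log₂(2/21) = 0.3231
  -2/7 × log₂(2/7) = 0.5164
H(X) = 1.8190 bits


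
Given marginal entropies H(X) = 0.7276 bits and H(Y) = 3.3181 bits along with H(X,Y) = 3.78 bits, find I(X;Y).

I(X;Y) = H(X) + H(Y) - H(X,Y)
I(X;Y) = 0.7276 + 3.3181 - 3.78 = 0.2657 bits


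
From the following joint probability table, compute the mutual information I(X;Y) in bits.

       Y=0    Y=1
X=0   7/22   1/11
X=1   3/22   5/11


H(X) = 0.9760, H(Y) = 0.9940, H(X,Y) = 1.7492
I(X;Y) = H(X) + H(Y) - H(X,Y) = 0.2209 bits


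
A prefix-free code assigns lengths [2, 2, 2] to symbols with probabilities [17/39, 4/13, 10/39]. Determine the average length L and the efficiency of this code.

Average length L = Σ p_i × l_i = 2.0000 bits
Entropy H = 1.5488 bits
Efficiency η = H/L × 100% = 77.44%


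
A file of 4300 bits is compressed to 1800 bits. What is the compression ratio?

Compression ratio = Original / Compressed
= 4300 / 1800 = 2.39:1


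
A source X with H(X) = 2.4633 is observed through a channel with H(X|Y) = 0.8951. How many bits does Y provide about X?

I(X;Y) = H(X) - H(X|Y)
I(X;Y) = 2.4633 - 0.8951 = 1.5682 bits


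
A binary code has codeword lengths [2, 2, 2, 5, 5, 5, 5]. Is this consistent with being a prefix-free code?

Kraft inequality: Σ 2^(-l_i) ≤ 1 for prefix-free code
Calculating: 2^(-2) + 2^(-2) + 2^(-2) + 2^(-5) + 2^(-5) + 2^(-5) + 2^(-5)
= 0.25 + 0.25 + 0.25 + 0.03125 + 0.03125 + 0.03125 + 0.03125
= 0.8750
Since 0.8750 ≤ 1, prefix-free code exists


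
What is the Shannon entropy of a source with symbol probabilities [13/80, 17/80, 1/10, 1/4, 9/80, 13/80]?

H(X) = -Σ p(x) log₂ p(x)
  -13/80 × log₂(13/80) = 0.4260
  -17/80 × log₂(17/80) = 0.4748
  -1/10 × log₂(1/10) = 0.3322
  -1/4 × log₂(1/4) = 0.5000
  -9/80 × log₂(9/80) = 0.3546
  -13/80 × log₂(13/80) = 0.4260
H(X) = 2.5136 bits


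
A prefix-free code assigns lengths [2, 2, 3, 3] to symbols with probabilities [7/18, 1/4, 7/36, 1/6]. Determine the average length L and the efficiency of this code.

Average length L = Σ p_i × l_i = 2.3611 bits
Entropy H = 1.9201 bits
Efficiency η = H/L × 100% = 81.32%


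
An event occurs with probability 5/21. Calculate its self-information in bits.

Information content I(x) = -log₂(p(x))
I = -log₂(5/21) = -log₂(0.2381)
I = 2.0704 bits


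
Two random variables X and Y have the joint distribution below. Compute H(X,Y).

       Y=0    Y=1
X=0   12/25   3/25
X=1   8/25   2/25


H(X,Y) = -Σ p(x,y) log₂ p(x,y)
  p(0,0)=12/25: -0.4800 × log₂(0.4800) = 0.5083
  p(0,1)=3/25: -0.1200 × log₂(0.1200) = 0.3671
  p(1,0)=8/25: -0.3200 × log₂(0.3200) = 0.5260
  p(1,1)=2/25: -0.0800 × log₂(0.0800) = 0.2915
H(X,Y) = 1.6929 bits


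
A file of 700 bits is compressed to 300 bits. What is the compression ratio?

Compression ratio = Original / Compressed
= 700 / 300 = 2.33:1


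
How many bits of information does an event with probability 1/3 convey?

Information content I(x) = -log₂(p(x))
I = -log₂(1/3) = -log₂(0.3333)
I = 1.5850 bits


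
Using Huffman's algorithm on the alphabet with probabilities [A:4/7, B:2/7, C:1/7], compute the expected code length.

Huffman tree construction:
Combine smallest probabilities repeatedly
Resulting codes:
  A: 1 (length 1)
  B: 01 (length 2)
  C: 00 (length 2)
Average length = Σ p(s) × length(s) = 1.4286 bits


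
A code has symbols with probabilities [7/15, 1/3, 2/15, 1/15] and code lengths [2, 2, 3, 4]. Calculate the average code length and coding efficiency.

Average length L = Σ p_i × l_i = 2.2667 bits
Entropy H = 1.6895 bits
Efficiency η = H/L × 100% = 74.54%


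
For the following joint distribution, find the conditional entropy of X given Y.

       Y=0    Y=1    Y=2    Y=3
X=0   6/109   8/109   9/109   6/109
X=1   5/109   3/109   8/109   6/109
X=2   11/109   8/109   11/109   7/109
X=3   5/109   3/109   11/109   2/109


H(X|Y) = Σ_y p(y) H(X|Y=y)
  p(Y=0) = 27/109, H(X|Y=0) = 1.9111
  p(Y=1) = 22/109, H(X|Y=1) = 1.8454
  p(Y=2) = 39/109, H(X|Y=2) = 1.9870
  p(Y=3) = 21/109, H(X|Y=3) = 1.8842
H(X|Y) = 0.2477×1.9111 + 0.2018×1.8454 + 0.3578×1.9870 + 0.1927×1.8842 = 1.9198 bits


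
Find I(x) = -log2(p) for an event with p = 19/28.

Information content I(x) = -log₂(p(x))
I = -log₂(19/28) = -log₂(0.6786)
I = 0.5594 bits


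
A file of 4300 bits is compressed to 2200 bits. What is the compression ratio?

Compression ratio = Original / Compressed
= 4300 / 2200 = 1.95:1


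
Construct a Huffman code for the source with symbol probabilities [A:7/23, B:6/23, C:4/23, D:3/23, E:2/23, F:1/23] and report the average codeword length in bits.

Huffman tree construction:
Combine smallest probabilities repeatedly
Resulting codes:
  A: 11 (length 2)
  B: 01 (length 2)
  C: 00 (length 2)
  D: 100 (length 3)
  E: 1011 (length 4)
  F: 1010 (length 4)
Average length = Σ p(s) × length(s) = 2.3913 bits


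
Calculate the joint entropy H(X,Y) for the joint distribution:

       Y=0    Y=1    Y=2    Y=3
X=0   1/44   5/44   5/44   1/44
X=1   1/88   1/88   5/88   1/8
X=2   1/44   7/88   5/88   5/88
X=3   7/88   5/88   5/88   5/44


H(X,Y) = -Σ p(x,y) log₂ p(x,y)
  p(0,0)=1/44: -0.0227 × log₂(0.0227) = 0.1241
  p(0,1)=5/44: -0.1136 × log₂(0.1136) = 0.3565
  p(0,2)=5/44: -0.1136 × log₂(0.1136) = 0.3565
  p(0,3)=1/44: -0.0227 × log₂(0.0227) = 0.1241
  p(1,0)=1/88: -0.0114 × log₂(0.0114) = 0.0734
  p(1,1)=1/88: -0.0114 × log₂(0.0114) = 0.0734
  p(1,2)=5/88: -0.0568 × log₂(0.0568) = 0.2351
  p(1,3)=1/8: -0.1250 × log₂(0.1250) = 0.3750
  p(2,0)=1/44: -0.0227 × log₂(0.0227) = 0.1241
  p(2,1)=7/88: -0.0795 × log₂(0.0795) = 0.2905
  p(2,2)=5/88: -0.0568 × log₂(0.0568) = 0.2351
  p(2,3)=5/88: -0.0568 × log₂(0.0568) = 0.2351
  p(3,0)=7/88: -0.0795 × log₂(0.0795) = 0.2905
  p(3,1)=5/88: -0.0568 × log₂(0.0568) = 0.2351
  p(3,2)=5/88: -0.0568 × log₂(0.0568) = 0.2351
  p(3,3)=5/44: -0.1136 × log₂(0.1136) = 0.3565
H(X,Y) = 3.7201 bits


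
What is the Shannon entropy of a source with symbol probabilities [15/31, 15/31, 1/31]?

H(X) = -Σ p(x) log₂ p(x)
  -15/31 × log₂(15/31) = 0.5068
  -15/31 × log₂(15/31) = 0.5068
  -1/31 × log₂(1/31) = 0.1598
H(X) = 1.1733 bits


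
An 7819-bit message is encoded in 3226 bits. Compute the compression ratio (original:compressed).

Compression ratio = Original / Compressed
= 7819 / 3226 = 2.42:1


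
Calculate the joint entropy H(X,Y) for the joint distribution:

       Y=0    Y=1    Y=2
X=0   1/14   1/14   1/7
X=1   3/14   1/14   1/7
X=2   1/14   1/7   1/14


H(X,Y) = -Σ p(x,y) log₂ p(x,y)
  p(0,0)=1/14: -0.0714 × log₂(0.0714) = 0.2720
  p(0,1)=1/14: -0.0714 × log₂(0.0714) = 0.2720
  p(0,2)=1/7: -0.1429 × log₂(0.1429) = 0.4011
  p(1,0)=3/14: -0.2143 × log₂(0.2143) = 0.4762
  p(1,1)=1/14: -0.0714 × log₂(0.0714) = 0.2720
  p(1,2)=1/7: -0.1429 × log₂(0.1429) = 0.4011
  p(2,0)=1/14: -0.0714 × log₂(0.0714) = 0.2720
  p(2,1)=1/7: -0.1429 × log₂(0.1429) = 0.4011
  p(2,2)=1/14: -0.0714 × log₂(0.0714) = 0.2720
H(X,Y) = 3.0391 bits


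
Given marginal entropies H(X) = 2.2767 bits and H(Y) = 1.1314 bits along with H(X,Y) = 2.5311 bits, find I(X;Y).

I(X;Y) = H(X) + H(Y) - H(X,Y)
I(X;Y) = 2.2767 + 1.1314 - 2.5311 = 0.877 bits


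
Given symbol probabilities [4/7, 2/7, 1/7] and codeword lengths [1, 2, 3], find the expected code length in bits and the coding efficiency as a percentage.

Average length L = Σ p_i × l_i = 1.5714 bits
Entropy H = 1.3788 bits
Efficiency η = H/L × 100% = 87.74%


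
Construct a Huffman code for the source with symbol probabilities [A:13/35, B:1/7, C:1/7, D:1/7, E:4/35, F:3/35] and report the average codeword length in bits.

Huffman tree construction:
Combine smallest probabilities repeatedly
Resulting codes:
  A: 0 (length 1)
  B: 100 (length 3)
  C: 101 (length 3)
  D: 110 (length 3)
  E: 1111 (length 4)
  F: 1110 (length 4)
Average length = Σ p(s) × length(s) = 2.4571 bits
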